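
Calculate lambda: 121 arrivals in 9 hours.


lambda = total arrivals / time = 121 / 9 = 13.44 per hour

13.44 per hour


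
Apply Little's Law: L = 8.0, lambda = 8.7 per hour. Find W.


W = L / lambda = 8.0 / 8.7 = 0.9195 hours

0.9195 hours


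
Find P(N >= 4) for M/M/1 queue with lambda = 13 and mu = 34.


P(N >= 4) = rho^4 = (13/34)^4 = 0.0214

0.0214


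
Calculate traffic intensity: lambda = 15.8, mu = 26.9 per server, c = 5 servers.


rho = lambda / (c * mu) = 15.8 / (5 * 26.9) = 0.1175

0.1175


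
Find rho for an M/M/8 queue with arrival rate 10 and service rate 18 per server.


rho = lambda/(c*mu) = 10/(8*18) = 0.0694

0.0694


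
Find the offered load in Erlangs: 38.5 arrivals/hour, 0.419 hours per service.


Offered load a = lambda * E[S] = 38.5 * 0.419 = 16.13 Erlangs

16.13 Erlangs


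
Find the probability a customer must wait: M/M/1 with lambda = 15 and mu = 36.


P(wait) = rho = lambda/mu = 15/36 = 0.4167

0.4167


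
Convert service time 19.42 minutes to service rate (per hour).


mu = 60 / avg_service_time = 60 / 19.42 = 3.09 per hour

3.09 per hour


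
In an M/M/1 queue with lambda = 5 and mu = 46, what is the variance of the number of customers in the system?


rho = 5/46; Var(N) = rho/(1-rho)^2 = 0.14

0.14


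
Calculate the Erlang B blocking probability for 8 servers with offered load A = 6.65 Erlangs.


B(N,A) = (A^N/N!) / sum(A^k/k!, k=0..N) with N=8, A=6.65 = 0.1587

0.1587


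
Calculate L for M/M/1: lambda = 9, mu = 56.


rho = 9/56; L = rho/(1-rho) = 0.19

0.19


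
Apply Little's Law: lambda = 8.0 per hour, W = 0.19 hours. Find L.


L = lambda * W = 8.0 * 0.19 = 1.52

1.52


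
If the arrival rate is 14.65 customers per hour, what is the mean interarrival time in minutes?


Mean interarrival time = 60/lambda = 60/14.65 = 4.1 minutes

4.1 minutes


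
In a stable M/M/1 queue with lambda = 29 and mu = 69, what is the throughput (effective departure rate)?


For a stable queue (lambda < mu), throughput = lambda = 29 per hour

29 per hour


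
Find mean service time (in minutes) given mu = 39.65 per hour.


Mean service time = 60/mu = 60/39.65 = 1.51 minutes

1.51 minutes


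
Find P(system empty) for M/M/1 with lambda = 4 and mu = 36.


P0 = 1 - rho = 1 - 4/36 = 0.8889

0.8889


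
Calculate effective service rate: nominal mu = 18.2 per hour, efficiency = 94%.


Effective rate = mu * efficiency = 18.2 * 0.94 = 17.11 per hour

17.11 per hour


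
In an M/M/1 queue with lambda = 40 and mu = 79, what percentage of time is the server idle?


Idle fraction = (1 - rho) * 100 = (1 - 40/79) * 100 = 49.4%

49.4%


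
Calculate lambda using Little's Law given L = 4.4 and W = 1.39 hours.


lambda = L / W = 4.4 / 1.39 = 3.17 per hour

3.17 per hour


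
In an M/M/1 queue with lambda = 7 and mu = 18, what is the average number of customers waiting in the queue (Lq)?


rho = 7/18; Lq = rho^2/(1-rho) = 0.25

0.25


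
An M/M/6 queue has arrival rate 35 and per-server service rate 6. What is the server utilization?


rho = lambda/(c*mu) = 35/(6*6) = 0.9722

0.9722


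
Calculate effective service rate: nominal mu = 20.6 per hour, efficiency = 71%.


Effective rate = mu * efficiency = 20.6 * 0.71 = 14.63 per hour

14.63 per hour


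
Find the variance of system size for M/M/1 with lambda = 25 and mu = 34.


rho = 25/34; Var(N) = rho/(1-rho)^2 = 10.49

10.49


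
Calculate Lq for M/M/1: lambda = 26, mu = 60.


rho = 26/60; Lq = rho^2/(1-rho) = 0.33

0.33


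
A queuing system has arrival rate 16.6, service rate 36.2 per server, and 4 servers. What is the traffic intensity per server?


rho = lambda / (c * mu) = 16.6 / (4 * 36.2) = 0.1146

0.1146


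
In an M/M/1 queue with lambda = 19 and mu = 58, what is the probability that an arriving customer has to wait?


P(wait) = rho = lambda/mu = 19/58 = 0.3276

0.3276


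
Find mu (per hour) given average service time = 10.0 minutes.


mu = 60 / avg_service_time = 60 / 10.0 = 6.0 per hour

6.0 per hour


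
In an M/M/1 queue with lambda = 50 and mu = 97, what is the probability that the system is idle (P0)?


P0 = 1 - rho = 1 - 50/97 = 0.4845

0.4845


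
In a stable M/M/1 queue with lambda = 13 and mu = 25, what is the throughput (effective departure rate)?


For a stable queue (lambda < mu), throughput = lambda = 13 per hour

13 per hour


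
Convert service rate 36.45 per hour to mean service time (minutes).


Mean service time = 60/mu = 60/36.45 = 1.65 minutes

1.65 minutes


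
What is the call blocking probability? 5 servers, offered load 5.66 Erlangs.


B(N,A) = (A^N/N!) / sum(A^k/k!, k=0..N) with N=5, A=5.66 = 0.336

0.336


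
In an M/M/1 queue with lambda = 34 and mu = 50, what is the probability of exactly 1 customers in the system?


rho = 34/50; P(n) = (1-rho)*rho^n = (1-34/50)*(34/50)^1 = 0.2176

0.2176


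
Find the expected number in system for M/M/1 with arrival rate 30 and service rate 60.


rho = 30/60; L = rho/(1-rho) = 1.0

1.0


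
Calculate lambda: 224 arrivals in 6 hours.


lambda = total arrivals / time = 224 / 6 = 37.33 per hour

37.33 per hour


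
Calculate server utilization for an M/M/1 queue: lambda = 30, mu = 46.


rho = lambda/mu = 30/46 = 0.6522

0.6522


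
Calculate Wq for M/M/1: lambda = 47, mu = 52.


rho = 47/52; Wq = rho/(mu - lambda) = 0.1808 hours

0.1808 hours


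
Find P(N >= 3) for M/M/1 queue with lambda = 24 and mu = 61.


P(N >= 3) = rho^3 = (24/61)^3 = 0.0609

0.0609


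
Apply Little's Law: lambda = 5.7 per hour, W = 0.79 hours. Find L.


L = lambda * W = 5.7 * 0.79 = 4.5

4.5


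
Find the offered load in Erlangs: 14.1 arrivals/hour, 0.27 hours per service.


Offered load a = lambda * E[S] = 14.1 * 0.27 = 3.81 Erlangs

3.81 Erlangs


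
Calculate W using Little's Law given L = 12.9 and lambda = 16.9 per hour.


W = L / lambda = 12.9 / 16.9 = 0.7633 hours

0.7633 hours


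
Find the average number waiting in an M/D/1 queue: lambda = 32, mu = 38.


M/D/1: Lq = rho^2 / (2*(1-rho)) where rho = 32/38; Lq = 2.25

2.25


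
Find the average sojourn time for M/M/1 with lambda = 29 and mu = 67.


W = 1/(mu - lambda) = 1/(67 - 29) = 0.0263 hours

0.0263 hours


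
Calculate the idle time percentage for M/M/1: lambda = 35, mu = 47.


Idle fraction = (1 - rho) * 100 = (1 - 35/47) * 100 = 25.5%

25.5%


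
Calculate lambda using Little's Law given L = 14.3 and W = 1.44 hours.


lambda = L / W = 14.3 / 1.44 = 9.93 per hour

9.93 per hour


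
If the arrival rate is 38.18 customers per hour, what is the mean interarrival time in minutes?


Mean interarrival time = 60/lambda = 60/38.18 = 1.57 minutes

1.57 minutes


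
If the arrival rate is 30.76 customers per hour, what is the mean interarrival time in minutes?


Mean interarrival time = 60/lambda = 60/30.76 = 1.95 minutes

1.95 minutes


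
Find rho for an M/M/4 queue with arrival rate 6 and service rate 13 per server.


rho = lambda/(c*mu) = 6/(4*13) = 0.1154

0.1154


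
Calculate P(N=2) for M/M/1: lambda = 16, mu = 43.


rho = 16/43; P(n) = (1-rho)*rho^n = (1-16/43)*(16/43)^2 = 0.0869

0.0869


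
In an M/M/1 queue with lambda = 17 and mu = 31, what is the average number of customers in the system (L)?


rho = 17/31; L = rho/(1-rho) = 1.21

1.21


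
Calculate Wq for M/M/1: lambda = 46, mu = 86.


rho = 46/86; Wq = rho/(mu - lambda) = 0.0134 hours

0.0134 hours


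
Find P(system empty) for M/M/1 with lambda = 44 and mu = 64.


P0 = 1 - rho = 1 - 44/64 = 0.3125

0.3125


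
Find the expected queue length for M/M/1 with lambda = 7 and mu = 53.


rho = 7/53; Lq = rho^2/(1-rho) = 0.02

0.02


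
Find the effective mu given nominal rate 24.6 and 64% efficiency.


Effective rate = mu * efficiency = 24.6 * 0.64 = 15.74 per hour

15.74 per hour


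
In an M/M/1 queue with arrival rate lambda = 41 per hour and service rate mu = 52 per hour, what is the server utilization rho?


rho = lambda/mu = 41/52 = 0.7885

0.7885


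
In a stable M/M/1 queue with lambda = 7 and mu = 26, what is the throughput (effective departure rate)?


For a stable queue (lambda < mu), throughput = lambda = 7 per hour

7 per hour


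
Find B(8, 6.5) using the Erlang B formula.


B(N,A) = (A^N/N!) / sum(A^k/k!, k=0..N) with N=8, A=6.5 = 0.1501

0.1501


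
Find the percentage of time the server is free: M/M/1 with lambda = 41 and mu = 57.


Idle fraction = (1 - rho) * 100 = (1 - 41/57) * 100 = 28.1%

28.1%


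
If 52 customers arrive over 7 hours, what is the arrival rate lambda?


lambda = total arrivals / time = 52 / 7 = 7.43 per hour

7.43 per hour


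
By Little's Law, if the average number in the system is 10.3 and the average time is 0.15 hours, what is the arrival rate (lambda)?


lambda = L / W = 10.3 / 0.15 = 68.67 per hour

68.67 per hour


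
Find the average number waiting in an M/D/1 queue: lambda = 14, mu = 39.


M/D/1: Lq = rho^2 / (2*(1-rho)) where rho = 14/39; Lq = 0.1

0.1


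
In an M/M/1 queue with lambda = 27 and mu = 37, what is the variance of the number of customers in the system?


rho = 27/37; Var(N) = rho/(1-rho)^2 = 9.99

9.99


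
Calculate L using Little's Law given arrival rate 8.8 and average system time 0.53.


L = lambda * W = 8.8 * 0.53 = 4.66

4.66


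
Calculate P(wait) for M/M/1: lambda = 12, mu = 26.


P(wait) = rho = lambda/mu = 12/26 = 0.4615

0.4615


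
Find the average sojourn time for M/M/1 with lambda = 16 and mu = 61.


W = 1/(mu - lambda) = 1/(61 - 16) = 0.0222 hours

0.0222 hours


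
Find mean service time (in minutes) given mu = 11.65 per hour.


Mean service time = 60/mu = 60/11.65 = 5.15 minutes

5.15 minutes


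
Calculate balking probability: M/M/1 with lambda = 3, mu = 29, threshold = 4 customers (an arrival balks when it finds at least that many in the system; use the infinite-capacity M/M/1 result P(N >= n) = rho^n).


P(N >= 4) = rho^4 = (3/29)^4 = 0.0001

0.0001


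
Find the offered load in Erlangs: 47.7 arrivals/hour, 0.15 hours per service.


Offered load a = lambda * E[S] = 47.7 * 0.15 = 7.16 Erlangs

7.16 Erlangs


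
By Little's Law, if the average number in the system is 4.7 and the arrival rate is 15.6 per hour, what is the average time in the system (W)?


W = L / lambda = 4.7 / 15.6 = 0.3013 hours

0.3013 hours


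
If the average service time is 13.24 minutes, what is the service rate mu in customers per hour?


mu = 60 / avg_service_time = 60 / 13.24 = 4.53 per hour

4.53 per hour


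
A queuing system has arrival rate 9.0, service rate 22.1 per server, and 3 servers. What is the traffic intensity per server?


rho = lambda / (c * mu) = 9.0 / (3 * 22.1) = 0.1357

0.1357


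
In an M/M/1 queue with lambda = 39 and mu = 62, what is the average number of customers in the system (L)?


rho = 39/62; L = rho/(1-rho) = 1.7

1.7


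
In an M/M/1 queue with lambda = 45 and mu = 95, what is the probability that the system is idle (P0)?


P0 = 1 - rho = 1 - 45/95 = 0.5263

0.5263


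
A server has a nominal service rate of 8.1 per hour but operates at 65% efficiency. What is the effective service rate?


Effective rate = mu * efficiency = 8.1 * 0.65 = 5.27 per hour

5.27 per hour


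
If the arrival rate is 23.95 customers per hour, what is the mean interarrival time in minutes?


Mean interarrival time = 60/lambda = 60/23.95 = 2.51 minutes

2.51 minutes


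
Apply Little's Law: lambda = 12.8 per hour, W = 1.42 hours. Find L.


L = lambda * W = 12.8 * 1.42 = 18.18

18.18


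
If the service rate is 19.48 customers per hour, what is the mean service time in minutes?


Mean service time = 60/mu = 60/19.48 = 3.08 minutes

3.08 minutes


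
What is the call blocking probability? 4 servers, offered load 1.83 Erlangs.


B(N,A) = (A^N/N!) / sum(A^k/k!, k=0..N) with N=4, A=1.83 = 0.078

0.078


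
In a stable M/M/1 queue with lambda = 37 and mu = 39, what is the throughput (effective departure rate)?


For a stable queue (lambda < mu), throughput = lambda = 37 per hour

37 per hour


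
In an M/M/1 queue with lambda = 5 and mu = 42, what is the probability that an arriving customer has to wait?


P(wait) = rho = lambda/mu = 5/42 = 0.119

0.119


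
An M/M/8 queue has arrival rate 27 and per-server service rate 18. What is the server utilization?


rho = lambda/(c*mu) = 27/(8*18) = 0.1875

0.1875


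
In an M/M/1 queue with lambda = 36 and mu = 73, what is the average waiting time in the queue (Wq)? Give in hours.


rho = 36/73; Wq = rho/(mu - lambda) = 0.0133 hours

0.0133 hours


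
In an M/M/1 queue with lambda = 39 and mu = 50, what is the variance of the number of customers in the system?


rho = 39/50; Var(N) = rho/(1-rho)^2 = 16.12

16.12


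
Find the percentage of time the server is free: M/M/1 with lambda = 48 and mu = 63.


Idle fraction = (1 - rho) * 100 = (1 - 48/63) * 100 = 23.8%

23.8%


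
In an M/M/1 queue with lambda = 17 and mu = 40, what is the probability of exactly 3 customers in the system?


rho = 17/40; P(n) = (1-rho)*rho^n = (1-17/40)*(17/40)^3 = 0.0441

0.0441


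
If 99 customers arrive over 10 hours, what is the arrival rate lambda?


lambda = total arrivals / time = 99 / 10 = 9.9 per hour

9.9 per hour


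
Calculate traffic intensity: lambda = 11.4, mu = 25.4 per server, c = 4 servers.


rho = lambda / (c * mu) = 11.4 / (4 * 25.4) = 0.1122

0.1122


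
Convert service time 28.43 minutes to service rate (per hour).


mu = 60 / avg_service_time = 60 / 28.43 = 2.11 per hour

2.11 per hour


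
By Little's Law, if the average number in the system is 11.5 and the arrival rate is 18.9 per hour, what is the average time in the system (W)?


W = L / lambda = 11.5 / 18.9 = 0.6085 hours

0.6085 hours


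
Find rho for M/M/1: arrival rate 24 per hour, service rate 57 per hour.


rho = lambda/mu = 24/57 = 0.4211

0.4211


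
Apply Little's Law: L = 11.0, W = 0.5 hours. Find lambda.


lambda = L / W = 11.0 / 0.5 = 22.0 per hour

22.0 per hour


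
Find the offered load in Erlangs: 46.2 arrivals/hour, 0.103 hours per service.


Offered load a = lambda * E[S] = 46.2 * 0.103 = 4.76 Erlangs

4.76 Erlangs


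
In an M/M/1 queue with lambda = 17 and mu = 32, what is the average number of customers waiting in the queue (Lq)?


rho = 17/32; Lq = rho^2/(1-rho) = 0.6

0.6


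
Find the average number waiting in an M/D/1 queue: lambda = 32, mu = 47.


M/D/1: Lq = rho^2 / (2*(1-rho)) where rho = 32/47; Lq = 0.73

0.73


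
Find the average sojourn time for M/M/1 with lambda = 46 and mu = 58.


W = 1/(mu - lambda) = 1/(58 - 46) = 0.0833 hours

0.0833 hours


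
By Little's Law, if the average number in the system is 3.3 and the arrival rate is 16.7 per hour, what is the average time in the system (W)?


W = L / lambda = 3.3 / 16.7 = 0.1976 hours

0.1976 hours


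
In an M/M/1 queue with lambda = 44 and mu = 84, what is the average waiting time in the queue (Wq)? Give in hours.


rho = 44/84; Wq = rho/(mu - lambda) = 0.0131 hours

0.0131 hours


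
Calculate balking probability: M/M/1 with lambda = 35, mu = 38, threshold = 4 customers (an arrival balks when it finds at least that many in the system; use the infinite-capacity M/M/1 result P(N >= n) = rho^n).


P(N >= 4) = rho^4 = (35/38)^4 = 0.7197

0.7197


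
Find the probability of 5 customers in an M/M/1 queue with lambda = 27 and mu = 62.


rho = 27/62; P(n) = (1-rho)*rho^n = (1-27/62)*(27/62)^5 = 0.0088

0.0088


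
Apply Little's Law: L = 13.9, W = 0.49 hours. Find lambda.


lambda = L / W = 13.9 / 0.49 = 28.37 per hour

28.37 per hour


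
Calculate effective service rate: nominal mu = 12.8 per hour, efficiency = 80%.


Effective rate = mu * efficiency = 12.8 * 0.8 = 10.24 per hour

10.24 per hour


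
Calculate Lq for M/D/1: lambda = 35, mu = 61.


M/D/1: Lq = rho^2 / (2*(1-rho)) where rho = 35/61; Lq = 0.39

0.39


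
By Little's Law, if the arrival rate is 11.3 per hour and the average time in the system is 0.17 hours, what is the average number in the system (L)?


L = lambda * W = 11.3 * 0.17 = 1.92

1.92


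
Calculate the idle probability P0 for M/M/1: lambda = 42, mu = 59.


P0 = 1 - rho = 1 - 42/59 = 0.2881

0.2881


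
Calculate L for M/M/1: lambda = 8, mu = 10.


rho = 8/10; L = rho/(1-rho) = 4.0

4.0


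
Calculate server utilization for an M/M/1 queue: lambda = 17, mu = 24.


rho = lambda/mu = 17/24 = 0.7083

0.7083


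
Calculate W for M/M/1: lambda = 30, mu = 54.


W = 1/(mu - lambda) = 1/(54 - 30) = 0.0417 hours

0.0417 hours


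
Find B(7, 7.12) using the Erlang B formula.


B(N,A) = (A^N/N!) / sum(A^k/k!, k=0..N) with N=7, A=7.12 = 0.2563

0.2563


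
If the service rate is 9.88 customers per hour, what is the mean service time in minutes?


Mean service time = 60/mu = 60/9.88 = 6.07 minutes

6.07 minutes


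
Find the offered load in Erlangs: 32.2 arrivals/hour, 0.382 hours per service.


Offered load a = lambda * E[S] = 32.2 * 0.382 = 12.3 Erlangs

12.3 Erlangs


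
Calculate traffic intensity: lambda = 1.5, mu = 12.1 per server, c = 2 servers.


rho = lambda / (c * mu) = 1.5 / (2 * 12.1) = 0.062

0.062


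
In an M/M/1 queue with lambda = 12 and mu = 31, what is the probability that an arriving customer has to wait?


P(wait) = rho = lambda/mu = 12/31 = 0.3871

0.3871


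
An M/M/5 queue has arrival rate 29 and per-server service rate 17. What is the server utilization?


rho = lambda/(c*mu) = 29/(5*17) = 0.3412

0.3412


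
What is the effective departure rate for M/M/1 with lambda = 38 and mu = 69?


For a stable queue (lambda < mu), throughput = lambda = 38 per hour

38 per hour


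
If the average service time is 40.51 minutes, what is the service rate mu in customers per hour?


mu = 60 / avg_service_time = 60 / 40.51 = 1.48 per hour

1.48 per hour


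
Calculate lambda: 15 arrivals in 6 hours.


lambda = total arrivals / time = 15 / 6 = 2.5 per hour

2.5 per hour


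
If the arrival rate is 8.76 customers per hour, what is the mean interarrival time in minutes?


Mean interarrival time = 60/lambda = 60/8.76 = 6.85 minutes

6.85 minutes


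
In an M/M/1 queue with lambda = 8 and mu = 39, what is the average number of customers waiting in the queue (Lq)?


rho = 8/39; Lq = rho^2/(1-rho) = 0.05

0.05


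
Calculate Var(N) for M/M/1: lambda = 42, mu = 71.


rho = 42/71; Var(N) = rho/(1-rho)^2 = 3.55

3.55


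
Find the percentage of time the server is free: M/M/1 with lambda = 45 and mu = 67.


Idle fraction = (1 - rho) * 100 = (1 - 45/67) * 100 = 32.8%

32.8%


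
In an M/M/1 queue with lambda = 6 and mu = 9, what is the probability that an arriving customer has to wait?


P(wait) = rho = lambda/mu = 6/9 = 0.6667

0.6667


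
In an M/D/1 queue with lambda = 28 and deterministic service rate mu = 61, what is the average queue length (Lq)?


M/D/1: Lq = rho^2 / (2*(1-rho)) where rho = 28/61; Lq = 0.19

0.19


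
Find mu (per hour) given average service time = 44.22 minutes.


mu = 60 / avg_service_time = 60 / 44.22 = 1.36 per hour

1.36 per hour


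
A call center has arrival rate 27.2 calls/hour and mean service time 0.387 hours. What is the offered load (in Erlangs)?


Offered load a = lambda * E[S] = 27.2 * 0.387 = 10.53 Erlangs

10.53 Erlangs


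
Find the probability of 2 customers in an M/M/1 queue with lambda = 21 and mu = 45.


rho = 21/45; P(n) = (1-rho)*rho^n = (1-21/45)*(21/45)^2 = 0.1161

0.1161


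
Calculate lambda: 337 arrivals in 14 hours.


lambda = total arrivals / time = 337 / 14 = 24.07 per hour

24.07 per hour


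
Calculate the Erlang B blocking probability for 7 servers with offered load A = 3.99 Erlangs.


B(N,A) = (A^N/N!) / sum(A^k/k!, k=0..N) with N=7, A=3.99 = 0.0622

0.0622


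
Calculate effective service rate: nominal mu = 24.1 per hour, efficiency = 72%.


Effective rate = mu * efficiency = 24.1 * 0.72 = 17.35 per hour

17.35 per hour


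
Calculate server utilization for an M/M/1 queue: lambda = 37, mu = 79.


rho = lambda/mu = 37/79 = 0.4684

0.4684


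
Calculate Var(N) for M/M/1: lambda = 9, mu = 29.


rho = 9/29; Var(N) = rho/(1-rho)^2 = 0.65

0.65


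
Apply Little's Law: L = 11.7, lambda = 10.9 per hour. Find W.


W = L / lambda = 11.7 / 10.9 = 1.0734 hours

1.0734 hours


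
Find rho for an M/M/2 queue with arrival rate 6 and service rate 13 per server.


rho = lambda/(c*mu) = 6/(2*13) = 0.2308

0.2308


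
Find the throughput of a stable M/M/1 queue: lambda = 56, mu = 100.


For a stable queue (lambda < mu), throughput = lambda = 56 per hour

56 per hour


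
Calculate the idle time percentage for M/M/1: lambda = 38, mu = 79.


Idle fraction = (1 - rho) * 100 = (1 - 38/79) * 100 = 51.9%

51.9%


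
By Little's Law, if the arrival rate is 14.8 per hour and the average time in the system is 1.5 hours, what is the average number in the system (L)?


L = lambda * W = 14.8 * 1.5 = 22.2

22.2


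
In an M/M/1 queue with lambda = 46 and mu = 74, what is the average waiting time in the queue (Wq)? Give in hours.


rho = 46/74; Wq = rho/(mu - lambda) = 0.0222 hours

0.0222 hours


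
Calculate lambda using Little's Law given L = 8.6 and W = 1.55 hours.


lambda = L / W = 8.6 / 1.55 = 5.55 per hour

5.55 per hour


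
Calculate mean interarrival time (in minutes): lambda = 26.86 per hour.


Mean interarrival time = 60/lambda = 60/26.86 = 2.23 minutes

2.23 minutes


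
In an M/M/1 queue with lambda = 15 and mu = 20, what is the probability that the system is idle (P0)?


P0 = 1 - rho = 1 - 15/20 = 0.25

0.25


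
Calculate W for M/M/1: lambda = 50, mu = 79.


W = 1/(mu - lambda) = 1/(79 - 50) = 0.0345 hours

0.0345 hours


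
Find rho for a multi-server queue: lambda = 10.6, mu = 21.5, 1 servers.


rho = lambda / (c * mu) = 10.6 / (1 * 21.5) = 0.493

0.493


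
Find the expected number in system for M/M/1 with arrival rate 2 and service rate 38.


rho = 2/38; L = rho/(1-rho) = 0.06

0.06


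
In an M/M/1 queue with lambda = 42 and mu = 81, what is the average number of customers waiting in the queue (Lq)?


rho = 42/81; Lq = rho^2/(1-rho) = 0.56

0.56


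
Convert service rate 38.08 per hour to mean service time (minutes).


Mean service time = 60/mu = 60/38.08 = 1.58 minutes

1.58 minutes


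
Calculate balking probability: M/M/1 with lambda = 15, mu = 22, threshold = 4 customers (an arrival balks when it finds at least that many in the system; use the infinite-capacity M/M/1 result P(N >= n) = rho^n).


P(N >= 4) = rho^4 = (15/22)^4 = 0.2161

0.2161


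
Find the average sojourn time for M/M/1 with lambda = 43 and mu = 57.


W = 1/(mu - lambda) = 1/(57 - 43) = 0.0714 hours

0.0714 hours


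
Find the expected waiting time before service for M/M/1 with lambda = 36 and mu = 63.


rho = 36/63; Wq = rho/(mu - lambda) = 0.0212 hours

0.0212 hours


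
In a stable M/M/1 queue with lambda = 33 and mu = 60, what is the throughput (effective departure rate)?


For a stable queue (lambda < mu), throughput = lambda = 33 per hour

33 per hour


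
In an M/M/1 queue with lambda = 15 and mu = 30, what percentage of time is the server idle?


Idle fraction = (1 - rho) * 100 = (1 - 15/30) * 100 = 50.0%

50.0%


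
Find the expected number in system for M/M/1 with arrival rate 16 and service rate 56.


rho = 16/56; L = rho/(1-rho) = 0.4

0.4


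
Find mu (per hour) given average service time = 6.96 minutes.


mu = 60 / avg_service_time = 60 / 6.96 = 8.62 per hour

8.62 per hour


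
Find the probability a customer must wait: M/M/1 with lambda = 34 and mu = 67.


P(wait) = rho = lambda/mu = 34/67 = 0.5075

0.5075


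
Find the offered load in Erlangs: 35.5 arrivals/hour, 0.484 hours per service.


Offered load a = lambda * E[S] = 35.5 * 0.484 = 17.18 Erlangs

17.18 Erlangs


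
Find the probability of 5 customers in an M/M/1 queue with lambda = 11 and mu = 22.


rho = 11/22; P(n) = (1-rho)*rho^n = (1-11/22)*(11/22)^5 = 0.0156

0.0156


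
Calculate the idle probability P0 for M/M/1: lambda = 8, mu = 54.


P0 = 1 - rho = 1 - 8/54 = 0.8519

0.8519


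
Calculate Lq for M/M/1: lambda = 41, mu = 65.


rho = 41/65; Lq = rho^2/(1-rho) = 1.08

1.08


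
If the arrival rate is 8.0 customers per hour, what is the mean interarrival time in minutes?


Mean interarrival time = 60/lambda = 60/8.0 = 7.5 minutes

7.5 minutes


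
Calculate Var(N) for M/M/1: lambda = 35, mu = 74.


rho = 35/74; Var(N) = rho/(1-rho)^2 = 1.7

1.7


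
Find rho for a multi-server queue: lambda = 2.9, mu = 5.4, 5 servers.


rho = lambda / (c * mu) = 2.9 / (5 * 5.4) = 0.1074

0.1074


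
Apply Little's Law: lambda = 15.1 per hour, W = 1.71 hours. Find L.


L = lambda * W = 15.1 * 1.71 = 25.82

25.82


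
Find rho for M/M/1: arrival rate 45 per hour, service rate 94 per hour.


rho = lambda/mu = 45/94 = 0.4787

0.4787


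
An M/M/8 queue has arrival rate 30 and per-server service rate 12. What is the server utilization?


rho = lambda/(c*mu) = 30/(8*12) = 0.3125

0.3125


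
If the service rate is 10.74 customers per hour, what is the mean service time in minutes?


Mean service time = 60/mu = 60/10.74 = 5.59 minutes

5.59 minutes


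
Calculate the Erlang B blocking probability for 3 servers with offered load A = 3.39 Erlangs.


B(N,A) = (A^N/N!) / sum(A^k/k!, k=0..N) with N=3, A=3.39 = 0.3905

0.3905


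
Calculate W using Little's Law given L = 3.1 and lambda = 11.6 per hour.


W = L / lambda = 3.1 / 11.6 = 0.2672 hours

0.2672 hours


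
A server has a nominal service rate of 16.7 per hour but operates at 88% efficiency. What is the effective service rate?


Effective rate = mu * efficiency = 16.7 * 0.88 = 14.7 per hour

14.7 per hour


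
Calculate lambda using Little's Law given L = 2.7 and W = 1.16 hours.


lambda = L / W = 2.7 / 1.16 = 2.33 per hour

2.33 per hour


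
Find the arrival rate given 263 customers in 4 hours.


lambda = total arrivals / time = 263 / 4 = 65.75 per hour

65.75 per hour


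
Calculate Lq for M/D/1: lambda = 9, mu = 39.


M/D/1: Lq = rho^2 / (2*(1-rho)) where rho = 9/39; Lq = 0.03

0.03


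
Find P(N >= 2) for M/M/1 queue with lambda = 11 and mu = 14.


P(N >= 2) = rho^2 = (11/14)^2 = 0.6173

0.6173


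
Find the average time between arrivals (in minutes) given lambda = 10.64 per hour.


Mean interarrival time = 60/lambda = 60/10.64 = 5.64 minutes

5.64 minutes


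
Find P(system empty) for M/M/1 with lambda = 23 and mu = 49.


P0 = 1 - rho = 1 - 23/49 = 0.5306

0.5306


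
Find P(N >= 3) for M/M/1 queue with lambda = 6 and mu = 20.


P(N >= 3) = rho^3 = (6/20)^3 = 0.027

0.027


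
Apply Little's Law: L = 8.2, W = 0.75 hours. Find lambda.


lambda = L / W = 8.2 / 0.75 = 10.93 per hour

10.93 per hour


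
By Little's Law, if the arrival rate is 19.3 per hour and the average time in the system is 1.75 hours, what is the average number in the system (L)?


L = lambda * W = 19.3 * 1.75 = 33.78

33.78


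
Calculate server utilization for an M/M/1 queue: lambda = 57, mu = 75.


rho = lambda/mu = 57/75 = 0.76

0.76


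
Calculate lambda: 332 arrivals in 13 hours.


lambda = total arrivals / time = 332 / 13 = 25.54 per hour

25.54 per hour


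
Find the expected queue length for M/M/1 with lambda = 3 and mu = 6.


rho = 3/6; Lq = rho^2/(1-rho) = 0.5

0.5


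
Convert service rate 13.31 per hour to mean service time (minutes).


Mean service time = 60/mu = 60/13.31 = 4.51 minutes

4.51 minutes


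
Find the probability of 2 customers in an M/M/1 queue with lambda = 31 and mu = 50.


rho = 31/50; P(n) = (1-rho)*rho^n = (1-31/50)*(31/50)^2 = 0.1461

0.1461


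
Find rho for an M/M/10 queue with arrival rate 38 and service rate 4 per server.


rho = lambda/(c*mu) = 38/(10*4) = 0.95

0.95


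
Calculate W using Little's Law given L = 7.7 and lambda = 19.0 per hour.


W = L / lambda = 7.7 / 19.0 = 0.4053 hours

0.4053 hours


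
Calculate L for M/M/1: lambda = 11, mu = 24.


rho = 11/24; L = rho/(1-rho) = 0.85

0.85


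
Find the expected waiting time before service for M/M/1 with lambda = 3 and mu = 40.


rho = 3/40; Wq = rho/(mu - lambda) = 0.002 hours

0.002 hours


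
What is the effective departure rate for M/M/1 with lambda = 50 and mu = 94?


For a stable queue (lambda < mu), throughput = lambda = 50 per hour

50 per hour


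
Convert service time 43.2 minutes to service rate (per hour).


mu = 60 / avg_service_time = 60 / 43.2 = 1.39 per hour

1.39 per hour


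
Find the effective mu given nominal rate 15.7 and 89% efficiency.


Effective rate = mu * efficiency = 15.7 * 0.89 = 13.97 per hour

13.97 per hour


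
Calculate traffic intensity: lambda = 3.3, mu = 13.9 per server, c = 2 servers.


rho = lambda / (c * mu) = 3.3 / (2 * 13.9) = 0.1187

0.1187


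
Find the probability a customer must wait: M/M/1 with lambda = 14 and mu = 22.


P(wait) = rho = lambda/mu = 14/22 = 0.6364

0.6364


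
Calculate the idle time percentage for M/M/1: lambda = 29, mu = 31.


Idle fraction = (1 - rho) * 100 = (1 - 29/31) * 100 = 6.5%

6.5%


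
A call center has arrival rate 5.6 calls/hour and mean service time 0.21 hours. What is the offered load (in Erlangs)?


Offered load a = lambda * E[S] = 5.6 * 0.21 = 1.18 Erlangs

1.18 Erlangs


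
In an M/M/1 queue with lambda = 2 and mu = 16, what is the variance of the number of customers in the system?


rho = 2/16; Var(N) = rho/(1-rho)^2 = 0.16

0.16


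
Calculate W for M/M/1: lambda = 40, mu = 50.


W = 1/(mu - lambda) = 1/(50 - 40) = 0.1 hours

0.1 hours


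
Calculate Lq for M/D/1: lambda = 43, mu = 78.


M/D/1: Lq = rho^2 / (2*(1-rho)) where rho = 43/78; Lq = 0.34

0.34


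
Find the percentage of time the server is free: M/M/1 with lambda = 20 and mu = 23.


Idle fraction = (1 - rho) * 100 = (1 - 20/23) * 100 = 13.0%

13.0%


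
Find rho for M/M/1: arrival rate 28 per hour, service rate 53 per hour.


rho = lambda/mu = 28/53 = 0.5283

0.5283


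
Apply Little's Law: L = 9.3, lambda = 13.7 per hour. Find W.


W = L / lambda = 9.3 / 13.7 = 0.6788 hours

0.6788 hours


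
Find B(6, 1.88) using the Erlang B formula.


B(N,A) = (A^N/N!) / sum(A^k/k!, k=0..N) with N=6, A=1.88 = 0.0094

0.0094


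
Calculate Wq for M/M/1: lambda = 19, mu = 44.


rho = 19/44; Wq = rho/(mu - lambda) = 0.0173 hours

0.0173 hours


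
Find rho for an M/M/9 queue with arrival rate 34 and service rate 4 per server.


rho = lambda/(c*mu) = 34/(9*4) = 0.9444

0.9444


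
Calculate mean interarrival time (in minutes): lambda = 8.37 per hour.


Mean interarrival time = 60/lambda = 60/8.37 = 7.17 minutes

7.17 minutes


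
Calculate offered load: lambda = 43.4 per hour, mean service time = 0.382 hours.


Offered load a = lambda * E[S] = 43.4 * 0.382 = 16.58 Erlangs

16.58 Erlangs


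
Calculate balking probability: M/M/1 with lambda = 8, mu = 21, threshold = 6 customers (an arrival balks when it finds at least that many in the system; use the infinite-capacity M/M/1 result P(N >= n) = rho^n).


P(N >= 6) = rho^6 = (8/21)^6 = 0.0031

0.0031


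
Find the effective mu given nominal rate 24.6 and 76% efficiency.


Effective rate = mu * efficiency = 24.6 * 0.76 = 18.7 per hour

18.7 per hour


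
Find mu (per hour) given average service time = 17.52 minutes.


mu = 60 / avg_service_time = 60 / 17.52 = 3.42 per hour

3.42 per hour


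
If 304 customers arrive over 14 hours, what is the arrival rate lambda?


lambda = total arrivals / time = 304 / 14 = 21.71 per hour

21.71 per hour


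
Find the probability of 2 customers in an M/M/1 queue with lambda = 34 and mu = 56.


rho = 34/56; P(n) = (1-rho)*rho^n = (1-34/56)*(34/56)^2 = 0.1448

0.1448


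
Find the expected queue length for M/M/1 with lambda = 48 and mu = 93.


rho = 48/93; Lq = rho^2/(1-rho) = 0.55

0.55


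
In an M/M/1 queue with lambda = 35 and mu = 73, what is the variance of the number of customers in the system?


rho = 35/73; Var(N) = rho/(1-rho)^2 = 1.77

1.77


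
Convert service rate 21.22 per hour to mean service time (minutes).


Mean service time = 60/mu = 60/21.22 = 2.83 minutes

2.83 minutes


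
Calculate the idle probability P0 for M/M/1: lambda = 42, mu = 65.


P0 = 1 - rho = 1 - 42/65 = 0.3538

0.3538


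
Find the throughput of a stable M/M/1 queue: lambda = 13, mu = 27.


For a stable queue (lambda < mu), throughput = lambda = 13 per hour

13 per hour


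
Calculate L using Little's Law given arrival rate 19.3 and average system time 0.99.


L = lambda * W = 19.3 * 0.99 = 19.11

19.11


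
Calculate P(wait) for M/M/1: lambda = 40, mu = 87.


P(wait) = rho = lambda/mu = 40/87 = 0.4598

0.4598


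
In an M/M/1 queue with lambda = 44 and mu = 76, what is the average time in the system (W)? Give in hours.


W = 1/(mu - lambda) = 1/(76 - 44) = 0.0313 hours

0.0313 hours


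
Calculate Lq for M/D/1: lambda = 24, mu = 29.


M/D/1: Lq = rho^2 / (2*(1-rho)) where rho = 24/29; Lq = 1.99

1.99


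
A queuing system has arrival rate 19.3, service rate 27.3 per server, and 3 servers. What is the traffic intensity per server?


rho = lambda / (c * mu) = 19.3 / (3 * 27.3) = 0.2357

0.2357


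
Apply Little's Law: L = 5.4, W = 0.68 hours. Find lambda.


lambda = L / W = 5.4 / 0.68 = 7.94 per hour

7.94 per hour


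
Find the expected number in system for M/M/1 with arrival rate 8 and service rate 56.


rho = 8/56; L = rho/(1-rho) = 0.17

0.17


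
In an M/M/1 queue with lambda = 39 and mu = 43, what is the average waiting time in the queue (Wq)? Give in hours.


rho = 39/43; Wq = rho/(mu - lambda) = 0.2267 hours

0.2267 hours


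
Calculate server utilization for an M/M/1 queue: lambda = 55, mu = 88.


rho = lambda/mu = 55/88 = 0.625

0.625


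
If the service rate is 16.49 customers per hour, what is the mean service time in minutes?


Mean service time = 60/mu = 60/16.49 = 3.64 minutes

3.64 minutes


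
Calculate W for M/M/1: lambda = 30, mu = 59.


W = 1/(mu - lambda) = 1/(59 - 30) = 0.0345 hours

0.0345 hours


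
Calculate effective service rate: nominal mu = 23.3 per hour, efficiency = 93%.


Effective rate = mu * efficiency = 23.3 * 0.93 = 21.67 per hour

21.67 per hour


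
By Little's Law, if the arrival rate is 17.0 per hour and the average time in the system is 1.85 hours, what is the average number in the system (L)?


L = lambda * W = 17.0 * 1.85 = 31.45

31.45


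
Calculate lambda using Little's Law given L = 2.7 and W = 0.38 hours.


lambda = L / W = 2.7 / 0.38 = 7.11 per hour

7.11 per hour


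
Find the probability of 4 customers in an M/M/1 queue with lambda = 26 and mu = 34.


rho = 26/34; P(n) = (1-rho)*rho^n = (1-26/34)*(26/34)^4 = 0.0805

0.0805


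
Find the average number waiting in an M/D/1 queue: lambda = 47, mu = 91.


M/D/1: Lq = rho^2 / (2*(1-rho)) where rho = 47/91; Lq = 0.28

0.28


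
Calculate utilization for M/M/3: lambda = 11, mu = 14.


rho = lambda/(c*mu) = 11/(3*14) = 0.2619

0.2619


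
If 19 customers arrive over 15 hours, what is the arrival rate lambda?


lambda = total arrivals / time = 19 / 15 = 1.27 per hour

1.27 per hour


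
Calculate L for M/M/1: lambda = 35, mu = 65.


rho = 35/65; L = rho/(1-rho) = 1.17

1.17


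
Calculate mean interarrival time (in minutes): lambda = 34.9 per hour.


Mean interarrival time = 60/lambda = 60/34.9 = 1.72 minutes

1.72 minutes


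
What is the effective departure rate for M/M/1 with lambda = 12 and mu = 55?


For a stable queue (lambda < mu), throughput = lambda = 12 per hour

12 per hour


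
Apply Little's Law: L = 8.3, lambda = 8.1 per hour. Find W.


W = L / lambda = 8.3 / 8.1 = 1.0247 hours

1.0247 hours


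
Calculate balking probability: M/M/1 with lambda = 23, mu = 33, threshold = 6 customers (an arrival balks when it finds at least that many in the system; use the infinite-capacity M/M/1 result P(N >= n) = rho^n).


P(N >= 6) = rho^6 = (23/33)^6 = 0.1146

0.1146


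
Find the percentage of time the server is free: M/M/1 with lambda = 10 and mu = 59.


Idle fraction = (1 - rho) * 100 = (1 - 10/59) * 100 = 83.1%

83.1%


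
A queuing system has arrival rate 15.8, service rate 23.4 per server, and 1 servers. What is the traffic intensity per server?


rho = lambda / (c * mu) = 15.8 / (1 * 23.4) = 0.6752

0.6752


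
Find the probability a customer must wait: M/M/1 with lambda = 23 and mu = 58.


P(wait) = rho = lambda/mu = 23/58 = 0.3966

0.3966


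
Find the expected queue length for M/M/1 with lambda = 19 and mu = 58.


rho = 19/58; Lq = rho^2/(1-rho) = 0.16

0.16


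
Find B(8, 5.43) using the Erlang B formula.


B(N,A) = (A^N/N!) / sum(A^k/k!, k=0..N) with N=8, A=5.43 = 0.0913

0.0913


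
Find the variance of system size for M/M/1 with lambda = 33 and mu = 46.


rho = 33/46; Var(N) = rho/(1-rho)^2 = 8.98

8.98


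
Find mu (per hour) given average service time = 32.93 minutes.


mu = 60 / avg_service_time = 60 / 32.93 = 1.82 per hour

1.82 per hour


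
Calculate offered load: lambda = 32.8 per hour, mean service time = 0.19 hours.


Offered load a = lambda * E[S] = 32.8 * 0.19 = 6.23 Erlangs

6.23 Erlangs


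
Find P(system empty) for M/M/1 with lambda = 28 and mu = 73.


P0 = 1 - rho = 1 - 28/73 = 0.6164

0.6164


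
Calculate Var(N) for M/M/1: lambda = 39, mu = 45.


rho = 39/45; Var(N) = rho/(1-rho)^2 = 48.75

48.75


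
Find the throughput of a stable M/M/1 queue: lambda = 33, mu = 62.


For a stable queue (lambda < mu), throughput = lambda = 33 per hour

33 per hour


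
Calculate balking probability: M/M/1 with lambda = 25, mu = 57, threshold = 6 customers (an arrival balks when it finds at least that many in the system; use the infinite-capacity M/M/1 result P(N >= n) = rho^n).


P(N >= 6) = rho^6 = (25/57)^6 = 0.0071

0.0071


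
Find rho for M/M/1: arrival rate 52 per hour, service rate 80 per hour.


rho = lambda/mu = 52/80 = 0.65

0.65


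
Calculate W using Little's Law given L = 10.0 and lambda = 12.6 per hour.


W = L / lambda = 10.0 / 12.6 = 0.7937 hours

0.7937 hours


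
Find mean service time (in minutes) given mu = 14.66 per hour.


Mean service time = 60/mu = 60/14.66 = 4.09 minutes

4.09 minutes


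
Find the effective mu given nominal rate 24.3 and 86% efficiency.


Effective rate = mu * efficiency = 24.3 * 0.86 = 20.9 per hour

20.9 per hour


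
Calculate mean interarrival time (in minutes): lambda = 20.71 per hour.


Mean interarrival time = 60/lambda = 60/20.71 = 2.9 minutes

2.9 minutes


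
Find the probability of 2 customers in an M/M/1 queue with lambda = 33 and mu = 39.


rho = 33/39; P(n) = (1-rho)*rho^n = (1-33/39)*(33/39)^2 = 0.1102

0.1102
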